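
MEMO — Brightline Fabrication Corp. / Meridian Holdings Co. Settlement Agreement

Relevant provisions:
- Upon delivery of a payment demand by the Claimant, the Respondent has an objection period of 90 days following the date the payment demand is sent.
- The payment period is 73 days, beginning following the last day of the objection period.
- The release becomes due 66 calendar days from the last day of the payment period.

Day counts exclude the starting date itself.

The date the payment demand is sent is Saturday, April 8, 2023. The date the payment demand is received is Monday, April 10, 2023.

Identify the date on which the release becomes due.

November 23, 2023

The last day of the objection period: 90 calendar days after April 8, 2023 is July 7, 2023.
The last day of the payment period: July 7, 2023 + 73 days = September 18, 2023.
The date on which the release becomes due: September 18, 2023 + 66 days = November 23, 2023.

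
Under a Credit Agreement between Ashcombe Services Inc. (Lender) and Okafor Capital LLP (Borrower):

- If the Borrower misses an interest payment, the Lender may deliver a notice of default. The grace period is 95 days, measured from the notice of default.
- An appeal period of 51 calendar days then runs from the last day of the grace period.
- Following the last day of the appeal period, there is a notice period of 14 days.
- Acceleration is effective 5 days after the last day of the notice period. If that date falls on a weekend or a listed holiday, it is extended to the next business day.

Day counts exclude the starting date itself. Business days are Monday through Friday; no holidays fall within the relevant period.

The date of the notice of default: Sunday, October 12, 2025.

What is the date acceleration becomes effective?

Adding 95 calendar days to October 12, 2025 gives January 15, 2026, which is the last day of the grace period.
Adding 51 calendar days to January 15, 2026 gives March 7, 2026, which is the last day of the appeal period.
Adding 14 calendar days to March 7, 2026 gives March 21, 2026, which is the last day of the notice period.
The date acceleration becomes effective: 5 calendar days after March 21, 2026 is March 26, 2026. March 26, 2026 is a Thursday, so no roll-forward applies.

March 26, 2026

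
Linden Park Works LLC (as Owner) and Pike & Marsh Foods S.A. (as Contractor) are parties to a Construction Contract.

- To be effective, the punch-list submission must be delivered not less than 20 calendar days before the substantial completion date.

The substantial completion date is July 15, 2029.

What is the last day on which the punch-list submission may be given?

June 25, 2029

Counting back 20 calendar days from July 15, 2029 gives June 25, 2029.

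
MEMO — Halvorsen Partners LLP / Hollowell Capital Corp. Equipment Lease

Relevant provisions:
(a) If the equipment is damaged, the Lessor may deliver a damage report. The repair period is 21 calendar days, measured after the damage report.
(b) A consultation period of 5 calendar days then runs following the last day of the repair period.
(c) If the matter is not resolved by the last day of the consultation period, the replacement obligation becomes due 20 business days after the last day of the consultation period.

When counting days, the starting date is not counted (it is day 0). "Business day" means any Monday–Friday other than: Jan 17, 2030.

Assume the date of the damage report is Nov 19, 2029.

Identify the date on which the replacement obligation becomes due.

Adding 21 calendar days to Nov 19, 2029 gives Dec 10, 2029, which is the last day of the repair period.
Adding 5 calendar days to Dec 10, 2029 gives Dec 15, 2029, which is the last day of the consultation period.
The date on which the replacement obligation becomes due: 20 business days after Saturday, Dec 15, 2029, skipping weekends — Dec 17, Dec 18, Dec 19, Dec 20, …, Jan 9, Jan 10, Jan 11 — lands on Friday, Jan 11, 2030.

Jan 11, 2030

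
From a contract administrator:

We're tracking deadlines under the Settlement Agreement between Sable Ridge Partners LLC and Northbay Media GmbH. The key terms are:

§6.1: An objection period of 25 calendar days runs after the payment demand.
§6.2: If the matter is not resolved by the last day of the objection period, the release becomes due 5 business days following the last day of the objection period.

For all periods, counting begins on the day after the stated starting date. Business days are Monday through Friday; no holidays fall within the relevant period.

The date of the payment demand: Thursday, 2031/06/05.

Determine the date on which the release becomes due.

2031/07/07

The last day of the objection period: 2031/06/05 + 25 days = 2031/06/30.
The date on which the release becomes due: counting 5 business days from Monday, 2031/06/30 (Jul 1, Jul 2, Jul 3, Jul 4, Jul 7, skipping weekends) reaches Monday, 2031/07/07.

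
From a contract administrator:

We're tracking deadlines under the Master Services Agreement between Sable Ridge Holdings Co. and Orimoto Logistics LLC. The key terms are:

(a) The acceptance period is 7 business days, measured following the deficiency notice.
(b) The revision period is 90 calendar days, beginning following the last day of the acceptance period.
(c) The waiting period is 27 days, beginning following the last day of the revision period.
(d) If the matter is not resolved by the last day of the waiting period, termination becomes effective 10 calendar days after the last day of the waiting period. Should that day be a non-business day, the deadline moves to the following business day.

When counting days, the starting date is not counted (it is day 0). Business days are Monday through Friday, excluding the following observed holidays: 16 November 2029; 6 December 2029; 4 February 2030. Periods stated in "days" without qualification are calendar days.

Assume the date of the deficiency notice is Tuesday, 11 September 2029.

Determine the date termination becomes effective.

From Tuesday, 11 September 2029, 7 business days (Sep 12, Sep 13, Sep 14, Sep 17, Sep 18, Sep 19, Sep 20, skipping weekends) brings us to Thursday, 20 September 2029, which is the last day of the acceptance period.
Adding 90 calendar days to 20 September 2029 gives 19 December 2029, which is the last day of the revision period.
The last day of the waiting period: 27 calendar days after 19 December 2029 is 15 January 2030.
Adding 10 calendar days to 15 January 2030 gives 25 January 2030, which is the date termination becomes effective. 25 January 2030 is a Friday and is not a listed holiday, so no roll-forward applies.

25 January 2030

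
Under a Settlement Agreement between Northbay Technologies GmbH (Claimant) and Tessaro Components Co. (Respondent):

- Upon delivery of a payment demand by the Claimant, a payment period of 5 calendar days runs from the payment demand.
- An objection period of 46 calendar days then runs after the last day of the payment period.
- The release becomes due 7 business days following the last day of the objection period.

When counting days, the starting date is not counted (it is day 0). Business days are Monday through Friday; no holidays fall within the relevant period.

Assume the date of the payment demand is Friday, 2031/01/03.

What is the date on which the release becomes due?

The last day of the payment period: 5 calendar days after 2031/01/03 is 2031/01/08.
The last day of the objection period: 46 calendar days after 2031/01/08 is 2031/02/23.
The date on which the release becomes due: 7 business days after Sunday, 2031/02/23, skipping weekends — Feb 24, Feb 25, Feb 26, Feb 27, Feb 28, Mar 3, Mar 4 — lands on Tuesday, 2031/03/04.

2031/03/04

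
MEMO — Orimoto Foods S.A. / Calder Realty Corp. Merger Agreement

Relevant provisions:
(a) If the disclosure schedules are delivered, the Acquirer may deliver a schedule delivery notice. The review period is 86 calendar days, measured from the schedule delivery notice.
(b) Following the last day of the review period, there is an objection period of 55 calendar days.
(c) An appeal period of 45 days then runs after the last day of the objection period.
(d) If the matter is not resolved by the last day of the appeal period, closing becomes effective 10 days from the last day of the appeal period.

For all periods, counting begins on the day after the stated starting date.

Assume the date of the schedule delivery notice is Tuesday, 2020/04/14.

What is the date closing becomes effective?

The last day of the review period: 2020/04/14 + 86 days = 2020/07/09.
Adding 55 calendar days to 2020/07/09 gives 2020/09/02, which is the last day of the objection period.
Adding 45 calendar days to 2020/09/02 gives 2020/10/17, which is the last day of the appeal period.
Adding 10 calendar days to 2020/10/17 gives 2020/10/27, which is the date closing becomes effective.

2020/10/27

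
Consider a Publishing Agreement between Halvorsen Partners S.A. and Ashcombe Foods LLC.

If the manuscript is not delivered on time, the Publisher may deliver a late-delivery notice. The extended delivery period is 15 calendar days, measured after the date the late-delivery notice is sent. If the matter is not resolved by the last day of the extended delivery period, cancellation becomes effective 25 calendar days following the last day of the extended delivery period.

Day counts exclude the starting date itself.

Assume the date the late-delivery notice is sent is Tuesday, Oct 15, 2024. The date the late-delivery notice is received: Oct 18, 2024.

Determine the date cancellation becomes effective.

The last day of the extended delivery period: 15 calendar days after Oct 15, 2024 is Oct 30, 2024.
The date cancellation becomes effective: 25 calendar days after Oct 30, 2024 is Nov 24, 2024.

Nov 24, 2024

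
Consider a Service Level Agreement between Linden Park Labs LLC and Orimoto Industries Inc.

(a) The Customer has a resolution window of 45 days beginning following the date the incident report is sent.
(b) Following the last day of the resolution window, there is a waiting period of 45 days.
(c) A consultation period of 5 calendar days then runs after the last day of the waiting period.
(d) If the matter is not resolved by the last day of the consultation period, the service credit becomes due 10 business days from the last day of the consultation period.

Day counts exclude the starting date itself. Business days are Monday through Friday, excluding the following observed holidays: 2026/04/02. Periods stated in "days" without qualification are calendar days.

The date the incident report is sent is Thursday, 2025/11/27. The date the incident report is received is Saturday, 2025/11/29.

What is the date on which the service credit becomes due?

Adding 45 calendar days to 2025/11/27 gives 2026/01/11, which is the last day of the resolution window.
The last day of the waiting period: 2026/01/11 + 45 days = 2026/02/25.
The last day of the consultation period: 2026/02/25 + 5 days = 2026/03/02.
The date on which the service credit becomes due: 10 business days after Monday, 2026/03/02, skipping weekends — Mar 3, Mar 4, Mar 5, Mar 6, Mar 9, Mar 10, Mar 11, Mar 12, Mar 13, Mar 16 — lands on Monday, 2026/03/16.

2026/03/16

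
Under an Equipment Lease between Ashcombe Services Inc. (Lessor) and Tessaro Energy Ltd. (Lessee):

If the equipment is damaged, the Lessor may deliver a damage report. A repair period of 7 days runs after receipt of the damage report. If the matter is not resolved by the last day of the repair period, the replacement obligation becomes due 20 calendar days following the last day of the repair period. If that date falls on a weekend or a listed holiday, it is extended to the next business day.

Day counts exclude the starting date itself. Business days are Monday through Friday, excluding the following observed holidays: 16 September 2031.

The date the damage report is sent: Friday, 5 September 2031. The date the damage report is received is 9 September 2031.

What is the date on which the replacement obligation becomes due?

The last day of the repair period: 9 September 2031 + 7 days = 16 September 2031.
The date on which the replacement obligation becomes due: 20 calendar days after 16 September 2031 is 6 October 2031. 6 October 2031 is a Monday and is not a listed holiday, so no roll-forward applies.

6 October 2031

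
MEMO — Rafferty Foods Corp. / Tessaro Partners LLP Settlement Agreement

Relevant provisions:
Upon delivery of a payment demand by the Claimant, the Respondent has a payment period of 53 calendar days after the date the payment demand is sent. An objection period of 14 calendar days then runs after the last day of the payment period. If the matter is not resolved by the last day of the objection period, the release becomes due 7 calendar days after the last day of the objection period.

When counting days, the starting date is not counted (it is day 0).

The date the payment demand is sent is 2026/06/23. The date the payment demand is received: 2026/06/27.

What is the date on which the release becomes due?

2026/09/05

The last day of the payment period: 2026/06/23 + 53 days = 2026/08/15.
The last day of the objection period: 2026/08/15 + 14 days = 2026/08/29.
Adding 7 calendar days to 2026/08/29 gives 2026/09/05, which is the date on which the release becomes due.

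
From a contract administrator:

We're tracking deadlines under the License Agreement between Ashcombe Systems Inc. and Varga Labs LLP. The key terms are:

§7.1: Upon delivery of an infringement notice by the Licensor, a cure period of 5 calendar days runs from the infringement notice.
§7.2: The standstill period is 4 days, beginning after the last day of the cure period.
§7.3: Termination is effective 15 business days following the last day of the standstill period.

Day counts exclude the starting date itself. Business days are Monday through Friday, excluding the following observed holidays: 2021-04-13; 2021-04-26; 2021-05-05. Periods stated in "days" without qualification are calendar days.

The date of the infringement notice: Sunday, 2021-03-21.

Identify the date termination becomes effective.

2021-04-21

The last day of the cure period: 2021-03-21 + 5 days = 2021-03-26.
The last day of the standstill period: 4 calendar days after 2021-03-26 is 2021-03-30.
The date termination becomes effective: 15 business days after Tuesday, 2021-03-30, skipping weekends and the listed holiday on Apr 13 — Mar 31, Apr 1, Apr 2, Apr 5, …, Apr 19, Apr 20, Apr 21 — lands on Wednesday, 2021-04-21.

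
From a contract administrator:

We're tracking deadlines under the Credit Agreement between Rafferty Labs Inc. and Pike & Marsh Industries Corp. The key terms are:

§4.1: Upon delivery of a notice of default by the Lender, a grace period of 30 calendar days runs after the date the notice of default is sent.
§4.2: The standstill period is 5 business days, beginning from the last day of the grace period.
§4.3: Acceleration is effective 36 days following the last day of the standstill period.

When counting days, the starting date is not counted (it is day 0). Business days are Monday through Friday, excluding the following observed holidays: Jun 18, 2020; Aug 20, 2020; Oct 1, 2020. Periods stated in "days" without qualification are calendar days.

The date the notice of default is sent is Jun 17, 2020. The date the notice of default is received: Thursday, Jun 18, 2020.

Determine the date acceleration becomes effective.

The last day of the grace period: Jun 17, 2020 + 30 days = Jul 17, 2020.
The last day of the standstill period: 5 business days after Friday, Jul 17, 2020, skipping weekends — Jul 20, Jul 21, Jul 22, Jul 23, Jul 24 — lands on Friday, Jul 24, 2020.
The date acceleration becomes effective: Jul 24, 2020 + 36 days = Aug 29, 2020.

Aug 29, 2020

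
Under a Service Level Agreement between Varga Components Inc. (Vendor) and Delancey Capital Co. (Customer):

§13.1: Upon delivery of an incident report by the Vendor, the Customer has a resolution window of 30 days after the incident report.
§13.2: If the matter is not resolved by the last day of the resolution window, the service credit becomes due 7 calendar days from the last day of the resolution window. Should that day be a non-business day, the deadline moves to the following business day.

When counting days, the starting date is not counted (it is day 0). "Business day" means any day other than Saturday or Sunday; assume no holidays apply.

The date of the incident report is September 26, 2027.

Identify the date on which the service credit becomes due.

The last day of the resolution window: September 26, 2027 + 30 days = October 26, 2027.
The date on which the service credit becomes due: 7 calendar days after October 26, 2027 is November 2, 2027. November 2, 2027 is a Tuesday, so no roll-forward applies.

November 2, 2027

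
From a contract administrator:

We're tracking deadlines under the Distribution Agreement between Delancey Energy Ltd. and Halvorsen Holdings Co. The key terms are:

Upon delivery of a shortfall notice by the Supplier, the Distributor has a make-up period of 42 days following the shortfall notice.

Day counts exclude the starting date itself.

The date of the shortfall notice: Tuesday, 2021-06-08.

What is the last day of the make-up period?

The last day of the make-up period: 42 calendar days after 2021-06-08 is 2021-07-20.

2021-07-20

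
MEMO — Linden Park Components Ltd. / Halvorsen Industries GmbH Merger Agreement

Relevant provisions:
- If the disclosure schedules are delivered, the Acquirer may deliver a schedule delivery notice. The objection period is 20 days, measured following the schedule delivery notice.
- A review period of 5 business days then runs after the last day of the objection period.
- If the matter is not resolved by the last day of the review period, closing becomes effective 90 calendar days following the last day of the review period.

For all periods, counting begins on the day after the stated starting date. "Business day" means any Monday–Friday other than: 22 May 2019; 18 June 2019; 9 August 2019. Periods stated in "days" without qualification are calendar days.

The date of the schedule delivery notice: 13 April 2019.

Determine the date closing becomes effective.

8 August 2019

The last day of the objection period: 13 April 2019 + 20 days = 3 May 2019.
The last day of the review period: counting 5 business days from Friday, 3 May 2019 (May 6, May 7, May 8, May 9, May 10, skipping weekends) reaches Friday, 10 May 2019.
The date closing becomes effective: 10 May 2019 + 90 days = 8 August 2019.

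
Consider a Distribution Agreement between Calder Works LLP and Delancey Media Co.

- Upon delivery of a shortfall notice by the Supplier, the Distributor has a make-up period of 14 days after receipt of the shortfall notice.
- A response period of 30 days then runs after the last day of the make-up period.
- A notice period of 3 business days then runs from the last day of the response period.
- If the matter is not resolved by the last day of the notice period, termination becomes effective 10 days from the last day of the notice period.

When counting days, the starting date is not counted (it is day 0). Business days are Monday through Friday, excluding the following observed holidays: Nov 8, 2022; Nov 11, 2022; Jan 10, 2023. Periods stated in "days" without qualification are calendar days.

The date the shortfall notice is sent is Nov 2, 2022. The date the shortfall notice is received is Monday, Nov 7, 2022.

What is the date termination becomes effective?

Adding 14 calendar days to Nov 7, 2022 gives Nov 21, 2022, which is the last day of the make-up period.
Adding 30 calendar days to Nov 21, 2022 gives Dec 21, 2022, which is the last day of the response period.
The last day of the notice period: 3 business days after Wednesday, Dec 21, 2022, skipping weekends — Dec 22, Dec 23, Dec 26 — lands on Monday, Dec 26, 2022.
The date termination becomes effective: Dec 26, 2022 + 10 days = Jan 5, 2023.

Jan 5, 2023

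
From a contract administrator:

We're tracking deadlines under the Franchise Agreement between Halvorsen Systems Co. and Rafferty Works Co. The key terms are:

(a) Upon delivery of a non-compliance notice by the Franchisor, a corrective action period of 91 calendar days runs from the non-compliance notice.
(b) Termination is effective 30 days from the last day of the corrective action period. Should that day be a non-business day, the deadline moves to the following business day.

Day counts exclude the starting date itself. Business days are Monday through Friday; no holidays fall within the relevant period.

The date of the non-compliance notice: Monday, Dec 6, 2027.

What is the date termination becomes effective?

Adding 91 calendar days to Dec 6, 2027 gives Mar 6, 2028, which is the last day of the corrective action period.
Adding 30 calendar days to Mar 6, 2028 gives Apr 5, 2028, which is the date termination becomes effective. Apr 5, 2028 is a Wednesday, so no roll-forward applies.

Apr 5, 2028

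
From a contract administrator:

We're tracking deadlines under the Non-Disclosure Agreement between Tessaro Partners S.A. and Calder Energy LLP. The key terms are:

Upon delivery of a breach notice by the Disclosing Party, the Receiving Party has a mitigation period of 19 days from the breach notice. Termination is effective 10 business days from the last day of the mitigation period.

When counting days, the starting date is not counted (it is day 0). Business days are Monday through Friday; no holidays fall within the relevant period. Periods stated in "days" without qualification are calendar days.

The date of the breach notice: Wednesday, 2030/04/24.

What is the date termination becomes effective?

2030/05/27

The last day of the mitigation period: 2030/04/24 + 19 days = 2030/05/13.
From Monday, 2030/05/13, 10 business days (May 14, May 15, May 16, May 17, May 20, May 21, May 22, May 23, May 24, May 27, skipping weekends) brings us to Monday, 2030/05/27, which is the date termination becomes effective.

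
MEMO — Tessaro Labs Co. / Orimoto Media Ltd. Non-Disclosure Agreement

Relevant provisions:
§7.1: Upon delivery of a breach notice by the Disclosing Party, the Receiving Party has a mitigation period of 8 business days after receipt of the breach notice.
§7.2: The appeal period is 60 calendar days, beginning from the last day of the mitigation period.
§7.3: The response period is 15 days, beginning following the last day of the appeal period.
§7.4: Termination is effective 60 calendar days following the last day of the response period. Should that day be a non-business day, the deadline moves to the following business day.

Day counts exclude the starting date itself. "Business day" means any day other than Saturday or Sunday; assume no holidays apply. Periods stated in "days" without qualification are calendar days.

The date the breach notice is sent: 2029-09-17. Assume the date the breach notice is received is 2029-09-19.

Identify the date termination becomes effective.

2030-02-13

The last day of the mitigation period: 8 business days after Wednesday, 2029-09-19, skipping weekends — Sep 20, Sep 21, Sep 24, Sep 25, Sep 26, Sep 27, Sep 28, Oct 1 — lands on Monday, 2029-10-01.
The last day of the appeal period: 60 calendar days after 2029-10-01 is 2029-11-30.
The last day of the response period: 2029-11-30 + 15 days = 2029-12-15.
The date termination becomes effective: 2029-12-15 + 60 days = 2030-02-13. 2030-02-13 is a Wednesday, so no roll-forward applies.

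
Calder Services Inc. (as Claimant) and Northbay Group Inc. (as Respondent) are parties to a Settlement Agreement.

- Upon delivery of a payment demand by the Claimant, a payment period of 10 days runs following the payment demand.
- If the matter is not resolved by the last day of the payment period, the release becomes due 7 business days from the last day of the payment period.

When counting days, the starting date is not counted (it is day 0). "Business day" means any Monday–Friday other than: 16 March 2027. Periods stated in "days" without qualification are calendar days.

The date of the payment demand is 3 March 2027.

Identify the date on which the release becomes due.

24 March 2027

The last day of the payment period: 3 March 2027 + 10 days = 13 March 2027.
From Saturday, 13 March 2027, 7 business days (Mar 15, Mar 17, Mar 18, Mar 19, Mar 22, Mar 23, Mar 24, skipping weekends and the listed holiday on Mar 16) brings us to Wednesday, 24 March 2027, which is the date on which the release becomes due.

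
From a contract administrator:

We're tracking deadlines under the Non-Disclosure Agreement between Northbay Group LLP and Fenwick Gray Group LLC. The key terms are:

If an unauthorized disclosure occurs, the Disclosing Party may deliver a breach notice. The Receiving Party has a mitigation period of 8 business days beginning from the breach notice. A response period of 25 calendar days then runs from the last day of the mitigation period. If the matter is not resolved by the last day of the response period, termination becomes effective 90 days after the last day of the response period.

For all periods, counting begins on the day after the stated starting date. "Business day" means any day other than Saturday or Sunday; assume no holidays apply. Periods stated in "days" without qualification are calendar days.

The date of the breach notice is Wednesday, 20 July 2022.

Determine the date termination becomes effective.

The last day of the mitigation period: counting 8 business days from Wednesday, 20 July 2022 (Jul 21, Jul 22, Jul 25, Jul 26, Jul 27, Jul 28, Jul 29, Aug 1, skipping weekends) reaches Monday, 1 August 2022.
The last day of the response period: 25 calendar days after 1 August 2022 is 26 August 2022.
The date termination becomes effective: 26 August 2022 + 90 days = 24 November 2022.

24 November 2022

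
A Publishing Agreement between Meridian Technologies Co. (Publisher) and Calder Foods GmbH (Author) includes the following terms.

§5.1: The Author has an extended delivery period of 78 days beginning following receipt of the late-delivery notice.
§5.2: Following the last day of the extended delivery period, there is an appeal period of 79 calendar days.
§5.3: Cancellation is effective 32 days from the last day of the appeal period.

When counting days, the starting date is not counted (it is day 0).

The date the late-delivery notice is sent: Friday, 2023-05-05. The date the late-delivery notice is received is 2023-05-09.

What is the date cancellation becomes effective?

The last day of the extended delivery period: 78 calendar days after 2023-05-09 is 2023-07-26.
The last day of the appeal period: 79 calendar days after 2023-07-26 is 2023-10-13.
The date cancellation becomes effective: 32 calendar days after 2023-10-13 is 2023-11-14.

2023-11-14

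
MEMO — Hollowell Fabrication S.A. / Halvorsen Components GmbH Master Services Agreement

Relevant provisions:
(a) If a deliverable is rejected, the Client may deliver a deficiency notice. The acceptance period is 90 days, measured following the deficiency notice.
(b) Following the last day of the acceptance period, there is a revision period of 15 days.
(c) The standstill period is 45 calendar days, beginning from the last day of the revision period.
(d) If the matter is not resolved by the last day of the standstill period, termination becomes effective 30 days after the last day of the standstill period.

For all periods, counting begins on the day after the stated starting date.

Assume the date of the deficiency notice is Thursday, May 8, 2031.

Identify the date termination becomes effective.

Nov 4, 2031

The last day of the acceptance period: May 8, 2031 + 90 days = Aug 6, 2031.
Adding 15 calendar days to Aug 6, 2031 gives Aug 21, 2031, which is the last day of the revision period.
The last day of the standstill period: 45 calendar days after Aug 21, 2031 is Oct 5, 2031.
The date termination becomes effective: Oct 5, 2031 + 30 days = Nov 4, 2031.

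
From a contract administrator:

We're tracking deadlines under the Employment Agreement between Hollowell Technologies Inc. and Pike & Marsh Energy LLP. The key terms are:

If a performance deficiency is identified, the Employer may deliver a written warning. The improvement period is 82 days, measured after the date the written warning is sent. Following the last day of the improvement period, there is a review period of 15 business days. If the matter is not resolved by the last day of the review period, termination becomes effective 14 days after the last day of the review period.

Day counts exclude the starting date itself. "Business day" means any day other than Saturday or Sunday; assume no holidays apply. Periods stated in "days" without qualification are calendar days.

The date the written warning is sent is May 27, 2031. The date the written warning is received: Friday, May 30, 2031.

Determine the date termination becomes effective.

The last day of the improvement period: May 27, 2031 + 82 days = August 17, 2031.
From Sunday, August 17, 2031, 15 business days (Aug 18, Aug 19, Aug 20, Aug 21, …, Sep 3, Sep 4, Sep 5, skipping weekends) brings us to Friday, September 5, 2031, which is the last day of the review period.
Adding 14 calendar days to September 5, 2031 gives September 19, 2031, which is the date termination becomes effective.

September 19, 2031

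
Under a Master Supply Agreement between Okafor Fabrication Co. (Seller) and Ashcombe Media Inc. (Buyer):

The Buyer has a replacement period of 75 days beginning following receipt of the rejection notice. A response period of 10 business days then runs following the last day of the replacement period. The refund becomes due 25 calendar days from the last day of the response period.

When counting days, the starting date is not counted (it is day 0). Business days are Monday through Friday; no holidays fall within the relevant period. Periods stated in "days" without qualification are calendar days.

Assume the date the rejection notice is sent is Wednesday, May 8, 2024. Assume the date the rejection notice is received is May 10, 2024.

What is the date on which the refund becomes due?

The last day of the replacement period: May 10, 2024 + 75 days = Jul 24, 2024.
The last day of the response period: counting 10 business days from Wednesday, Jul 24, 2024 (Jul 25, Jul 26, Jul 29, Jul 30, Jul 31, Aug 1, Aug 2, Aug 5, Aug 6, Aug 7, skipping weekends) reaches Wednesday, Aug 7, 2024.
Adding 25 calendar days to Aug 7, 2024 gives Sep 1, 2024, which is the date on which the refund becomes due.

Sep 1, 2024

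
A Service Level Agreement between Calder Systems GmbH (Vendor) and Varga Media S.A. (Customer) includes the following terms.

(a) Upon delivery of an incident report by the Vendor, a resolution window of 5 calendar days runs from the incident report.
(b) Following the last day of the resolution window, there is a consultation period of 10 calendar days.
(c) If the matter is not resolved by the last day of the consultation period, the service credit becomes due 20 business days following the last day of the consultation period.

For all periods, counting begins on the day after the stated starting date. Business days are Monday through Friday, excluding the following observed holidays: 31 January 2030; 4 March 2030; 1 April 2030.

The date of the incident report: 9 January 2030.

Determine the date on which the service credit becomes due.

The last day of the resolution window: 9 January 2030 + 5 days = 14 January 2030.
The last day of the consultation period: 10 calendar days after 14 January 2030 is 24 January 2030.
From Thursday, 24 January 2030, 20 business days (Jan 25, Jan 28, Jan 29, Jan 30, …, Feb 20, Feb 21, Feb 22, skipping weekends and the listed holiday on Jan 31) brings us to Friday, 22 February 2030, which is the date on which the service credit becomes due.

22 February 2030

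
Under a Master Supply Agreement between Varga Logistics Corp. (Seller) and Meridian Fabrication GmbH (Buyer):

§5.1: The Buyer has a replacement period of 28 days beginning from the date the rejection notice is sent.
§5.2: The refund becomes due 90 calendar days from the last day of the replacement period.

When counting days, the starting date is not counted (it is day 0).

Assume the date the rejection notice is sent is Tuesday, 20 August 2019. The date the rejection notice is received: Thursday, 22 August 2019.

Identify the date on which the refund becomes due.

The last day of the replacement period: 20 August 2019 + 28 days = 17 September 2019.
The date on which the refund becomes due: 17 September 2019 + 90 days = 16 December 2019.

16 December 2019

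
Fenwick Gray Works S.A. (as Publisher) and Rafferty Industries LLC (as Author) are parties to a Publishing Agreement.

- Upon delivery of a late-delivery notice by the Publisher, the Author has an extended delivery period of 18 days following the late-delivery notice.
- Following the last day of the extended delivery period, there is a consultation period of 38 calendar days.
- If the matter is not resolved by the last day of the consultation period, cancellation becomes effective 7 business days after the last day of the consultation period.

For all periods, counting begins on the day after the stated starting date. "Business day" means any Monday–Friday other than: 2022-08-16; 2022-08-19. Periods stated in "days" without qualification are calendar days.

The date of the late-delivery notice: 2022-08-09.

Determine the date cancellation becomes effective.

2022-10-13

The last day of the extended delivery period: 2022-08-09 + 18 days = 2022-08-27.
The last day of the consultation period: 38 calendar days after 2022-08-27 is 2022-10-04.
The date cancellation becomes effective: counting 7 business days from Tuesday, 2022-10-04 (Oct 5, Oct 6, Oct 7, Oct 10, Oct 11, Oct 12, Oct 13, skipping weekends) reaches Thursday, 2022-10-13.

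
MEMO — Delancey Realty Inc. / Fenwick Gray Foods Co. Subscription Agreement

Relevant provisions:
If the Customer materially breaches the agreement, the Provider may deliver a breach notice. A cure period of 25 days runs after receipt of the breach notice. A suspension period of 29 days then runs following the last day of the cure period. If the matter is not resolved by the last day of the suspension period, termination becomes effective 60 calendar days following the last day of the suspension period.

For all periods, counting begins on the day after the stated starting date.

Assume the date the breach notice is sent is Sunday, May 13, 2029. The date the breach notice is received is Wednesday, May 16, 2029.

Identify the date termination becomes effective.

September 7, 2029

The last day of the cure period: 25 calendar days after May 16, 2029 is June 10, 2029.
Adding 29 calendar days to June 10, 2029 gives July 9, 2029, which is the last day of the suspension period.
Adding 60 calendar days to July 9, 2029 gives September 7, 2029, which is the date termination becomes effective.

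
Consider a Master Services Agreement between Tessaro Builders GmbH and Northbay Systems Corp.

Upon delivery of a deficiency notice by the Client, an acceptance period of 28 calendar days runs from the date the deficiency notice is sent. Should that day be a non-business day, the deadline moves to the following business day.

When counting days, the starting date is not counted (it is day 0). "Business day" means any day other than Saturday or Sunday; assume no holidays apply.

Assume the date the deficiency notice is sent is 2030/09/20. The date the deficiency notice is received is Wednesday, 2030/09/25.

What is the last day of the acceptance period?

2030/10/18

The last day of the acceptance period: 28 calendar days after 2030/09/20 is 2030/10/18. 2030/10/18 is a Friday, so no roll-forward applies.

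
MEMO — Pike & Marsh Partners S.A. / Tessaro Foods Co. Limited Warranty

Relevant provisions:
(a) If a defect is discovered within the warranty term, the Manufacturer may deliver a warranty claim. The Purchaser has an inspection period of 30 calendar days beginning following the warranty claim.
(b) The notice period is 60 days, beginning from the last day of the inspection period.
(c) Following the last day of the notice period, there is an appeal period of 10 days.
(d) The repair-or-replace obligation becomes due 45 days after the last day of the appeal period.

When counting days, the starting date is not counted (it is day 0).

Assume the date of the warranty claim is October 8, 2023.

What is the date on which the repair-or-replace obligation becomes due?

The last day of the inspection period: October 8, 2023 + 30 days = November 7, 2023.
The last day of the notice period: November 7, 2023 + 60 days = January 6, 2024.
The last day of the appeal period: 10 calendar days after January 6, 2024 is January 16, 2024.
Adding 45 calendar days to January 16, 2024 gives March 1, 2024, which is the date on which the repair-or-replace obligation becomes due.

March 1, 2024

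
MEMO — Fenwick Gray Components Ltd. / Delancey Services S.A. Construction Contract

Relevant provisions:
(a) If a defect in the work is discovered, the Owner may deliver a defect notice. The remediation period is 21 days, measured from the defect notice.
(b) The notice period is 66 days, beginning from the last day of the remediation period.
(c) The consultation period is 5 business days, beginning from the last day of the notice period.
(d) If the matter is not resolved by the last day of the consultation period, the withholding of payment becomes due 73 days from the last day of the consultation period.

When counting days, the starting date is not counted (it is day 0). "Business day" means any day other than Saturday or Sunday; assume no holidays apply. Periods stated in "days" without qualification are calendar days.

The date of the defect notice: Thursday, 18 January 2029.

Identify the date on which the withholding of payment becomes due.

2 July 2029

Adding 21 calendar days to 18 January 2029 gives 8 February 2029, which is the last day of the remediation period.
The last day of the notice period: 8 February 2029 + 66 days = 15 April 2029.
The last day of the consultation period: counting 5 business days from Sunday, 15 April 2029 (Apr 16, Apr 17, Apr 18, Apr 19, Apr 20, skipping weekends) reaches Friday, 20 April 2029.
The date on which the withholding of payment becomes due: 73 calendar days after 20 April 2029 is 2 July 2029.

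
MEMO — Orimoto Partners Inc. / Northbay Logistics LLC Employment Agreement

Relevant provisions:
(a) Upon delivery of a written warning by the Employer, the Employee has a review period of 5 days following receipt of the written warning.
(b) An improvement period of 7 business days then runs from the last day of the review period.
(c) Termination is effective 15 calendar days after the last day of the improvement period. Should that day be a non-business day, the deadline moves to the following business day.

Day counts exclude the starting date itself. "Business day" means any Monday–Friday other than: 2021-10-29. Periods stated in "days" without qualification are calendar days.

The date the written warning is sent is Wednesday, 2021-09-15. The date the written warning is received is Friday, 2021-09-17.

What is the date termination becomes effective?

The last day of the review period: 5 calendar days after 2021-09-17 is 2021-09-22.
The last day of the improvement period: counting 7 business days from Wednesday, 2021-09-22 (Sep 23, Sep 24, Sep 27, Sep 28, Sep 29, Sep 30, Oct 1, skipping weekends) reaches Friday, 2021-10-01.
The date termination becomes effective: 2021-10-01 + 15 days = 2021-10-16. That falls on a Saturday, so it rolls to the next business day, Monday, 2021-10-18.

2021-10-18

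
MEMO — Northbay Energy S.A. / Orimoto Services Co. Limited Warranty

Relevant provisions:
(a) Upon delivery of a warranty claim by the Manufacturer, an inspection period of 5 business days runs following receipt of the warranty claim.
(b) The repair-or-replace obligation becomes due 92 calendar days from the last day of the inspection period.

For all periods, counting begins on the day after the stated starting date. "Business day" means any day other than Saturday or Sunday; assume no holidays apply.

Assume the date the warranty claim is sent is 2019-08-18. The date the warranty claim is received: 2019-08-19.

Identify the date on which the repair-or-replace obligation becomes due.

The last day of the inspection period: counting 5 business days from Monday, 2019-08-19 (Aug 20, Aug 21, Aug 22, Aug 23, Aug 26, skipping weekends) reaches Monday, 2019-08-26.
The date on which the repair-or-replace obligation becomes due: 2019-08-26 + 92 days = 2019-11-26.

2019-11-26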